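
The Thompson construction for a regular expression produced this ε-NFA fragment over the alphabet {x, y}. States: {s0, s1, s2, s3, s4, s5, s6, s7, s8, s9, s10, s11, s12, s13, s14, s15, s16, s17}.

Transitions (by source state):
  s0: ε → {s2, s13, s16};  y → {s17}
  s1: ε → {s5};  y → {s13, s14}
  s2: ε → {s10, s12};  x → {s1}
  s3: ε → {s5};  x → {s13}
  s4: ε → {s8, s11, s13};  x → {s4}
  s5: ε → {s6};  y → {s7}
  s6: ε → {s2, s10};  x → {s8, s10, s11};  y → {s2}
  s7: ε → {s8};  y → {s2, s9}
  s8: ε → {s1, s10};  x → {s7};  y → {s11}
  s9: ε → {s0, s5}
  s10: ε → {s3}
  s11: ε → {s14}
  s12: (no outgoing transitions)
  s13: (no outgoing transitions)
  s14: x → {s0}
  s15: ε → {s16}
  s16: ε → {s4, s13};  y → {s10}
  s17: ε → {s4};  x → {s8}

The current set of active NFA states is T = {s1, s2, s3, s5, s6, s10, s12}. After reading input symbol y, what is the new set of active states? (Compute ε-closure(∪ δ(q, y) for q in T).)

{s1, s2, s3, s5, s6, s7, s8, s10, s12, s13, s14}

s1 on y → {s13, s14}.
s5 on y → {s7}.
s6 on y → {s2}.
No y-transition from s2, s3, s10, s12.
Union after reading y: {s2, s7, s13, s14}.
Now take the ε-closure:
From s2 via ε: add s10, s12.
From s7 via ε: add s8.
From s8 via ε: add s1.
From s10 via ε: add s3.
From s1 via ε: add s5.
From s5 via ε: add s6.
No new states can be added; the closed set is {s1, s2, s3, s5, s6, s7, s8, s10, s12, s13, s14}.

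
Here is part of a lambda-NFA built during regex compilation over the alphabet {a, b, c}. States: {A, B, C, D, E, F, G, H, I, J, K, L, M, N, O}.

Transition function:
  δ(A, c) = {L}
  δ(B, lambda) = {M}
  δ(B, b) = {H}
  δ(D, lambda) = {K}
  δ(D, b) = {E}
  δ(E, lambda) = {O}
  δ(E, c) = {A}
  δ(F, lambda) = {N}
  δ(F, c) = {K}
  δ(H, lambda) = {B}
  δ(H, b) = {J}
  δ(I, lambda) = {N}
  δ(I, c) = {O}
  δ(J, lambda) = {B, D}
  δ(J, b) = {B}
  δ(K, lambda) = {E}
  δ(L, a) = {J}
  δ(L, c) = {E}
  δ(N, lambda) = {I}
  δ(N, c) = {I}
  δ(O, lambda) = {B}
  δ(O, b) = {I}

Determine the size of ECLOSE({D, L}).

7

Start with {D, L}.
From D via lambda: add K.
From K via lambda: add E.
From E via lambda: add O.
From O via lambda: add B.
From B via lambda: add M.
lambda-closure = {B, D, E, K, L, M, O}, which has 7 states.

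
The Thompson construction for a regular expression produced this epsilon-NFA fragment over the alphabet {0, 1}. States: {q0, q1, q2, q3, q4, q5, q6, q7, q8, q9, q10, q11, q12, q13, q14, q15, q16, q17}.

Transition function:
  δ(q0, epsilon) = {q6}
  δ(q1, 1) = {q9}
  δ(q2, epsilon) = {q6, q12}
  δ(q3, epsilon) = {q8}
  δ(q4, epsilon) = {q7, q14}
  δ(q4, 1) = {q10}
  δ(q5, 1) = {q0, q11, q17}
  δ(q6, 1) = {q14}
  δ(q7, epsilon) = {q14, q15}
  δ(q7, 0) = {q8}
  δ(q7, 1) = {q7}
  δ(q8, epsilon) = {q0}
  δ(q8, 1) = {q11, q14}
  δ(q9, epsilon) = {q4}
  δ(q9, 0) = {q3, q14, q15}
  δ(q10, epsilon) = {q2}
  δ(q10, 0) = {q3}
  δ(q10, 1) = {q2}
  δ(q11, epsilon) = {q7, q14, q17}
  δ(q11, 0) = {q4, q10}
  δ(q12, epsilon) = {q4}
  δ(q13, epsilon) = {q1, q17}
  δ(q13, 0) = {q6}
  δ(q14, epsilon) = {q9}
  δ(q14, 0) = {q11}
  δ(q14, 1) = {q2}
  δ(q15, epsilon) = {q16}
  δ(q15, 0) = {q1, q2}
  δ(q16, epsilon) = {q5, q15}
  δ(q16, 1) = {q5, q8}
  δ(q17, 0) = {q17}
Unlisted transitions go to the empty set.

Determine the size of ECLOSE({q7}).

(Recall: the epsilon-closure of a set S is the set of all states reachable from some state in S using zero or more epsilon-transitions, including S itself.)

Start with {q7}.
From q7 via epsilon: add q14, q15.
From q14 via epsilon: add q9.
From q15 via epsilon: add q16.
From q9 via epsilon: add q4.
From q16 via epsilon: add q5.
epsilon-closure = {q4, q5, q7, q9, q14, q15, q16}, which has 7 states.

7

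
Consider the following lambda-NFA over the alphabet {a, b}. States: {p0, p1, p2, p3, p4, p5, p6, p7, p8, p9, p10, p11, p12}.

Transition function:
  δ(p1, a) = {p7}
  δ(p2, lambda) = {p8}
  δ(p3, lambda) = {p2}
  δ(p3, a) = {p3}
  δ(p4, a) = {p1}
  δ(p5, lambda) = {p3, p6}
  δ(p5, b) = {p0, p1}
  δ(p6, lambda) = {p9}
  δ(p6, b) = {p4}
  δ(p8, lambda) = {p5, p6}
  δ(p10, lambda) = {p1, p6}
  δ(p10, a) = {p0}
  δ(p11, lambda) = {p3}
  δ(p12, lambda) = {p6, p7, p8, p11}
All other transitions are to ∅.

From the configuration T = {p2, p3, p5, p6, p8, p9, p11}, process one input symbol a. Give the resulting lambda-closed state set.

p3 on a → {p3}.
No a-transition from p2, p5, p6, p8, p9, p11.
Union after reading a: {p3}.
Now take the lambda-closure:
From p3 via lambda: add p2.
From p2 via lambda: add p8.
From p8 via lambda: add p5, p6.
From p6 via lambda: add p9.
No new states can be added; the closed set is {p2, p3, p5, p6, p8, p9}.

{p2, p3, p5, p6, p8, p9}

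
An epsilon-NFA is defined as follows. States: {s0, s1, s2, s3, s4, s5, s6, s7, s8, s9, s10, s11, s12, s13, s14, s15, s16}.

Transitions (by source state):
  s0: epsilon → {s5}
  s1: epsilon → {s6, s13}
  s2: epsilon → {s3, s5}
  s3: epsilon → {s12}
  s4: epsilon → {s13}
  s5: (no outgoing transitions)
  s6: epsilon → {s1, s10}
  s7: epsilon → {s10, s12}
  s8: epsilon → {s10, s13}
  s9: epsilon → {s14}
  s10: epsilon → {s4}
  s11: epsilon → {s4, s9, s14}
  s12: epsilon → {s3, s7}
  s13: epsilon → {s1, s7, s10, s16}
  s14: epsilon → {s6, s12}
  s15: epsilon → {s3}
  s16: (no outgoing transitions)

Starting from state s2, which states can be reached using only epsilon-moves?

Start with {s2}.
From s2 via epsilon: add s3, s5.
From s3 via epsilon: add s12.
From s12 via epsilon: add s7.
From s7 via epsilon: add s10.
From s10 via epsilon: add s4.
From s4 via epsilon: add s13.
From s13 via epsilon: add s1, s16.
From s1 via epsilon: add s6.
No new states can be added; the closed set is {s1, s2, s3, s4, s5, s6, s7, s10, s12, s13, s16}.

{s1, s2, s3, s4, s5, s6, s7, s10, s12, s13, s16}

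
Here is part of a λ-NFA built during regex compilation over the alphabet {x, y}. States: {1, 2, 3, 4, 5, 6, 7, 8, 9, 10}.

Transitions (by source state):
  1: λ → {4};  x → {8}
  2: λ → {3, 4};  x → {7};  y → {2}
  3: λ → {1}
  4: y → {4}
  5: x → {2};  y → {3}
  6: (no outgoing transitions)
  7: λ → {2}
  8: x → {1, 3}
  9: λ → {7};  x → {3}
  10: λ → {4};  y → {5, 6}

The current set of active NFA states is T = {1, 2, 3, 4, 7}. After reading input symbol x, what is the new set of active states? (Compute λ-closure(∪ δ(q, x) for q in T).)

{1, 2, 3, 4, 7, 8}

1 on x → {8}.
2 on x → {7}.
No x-transition from 3, 4, 7.
Union after reading x: {7, 8}.
Now take the λ-closure:
From 7 via λ: add 2.
From 2 via λ: add 3, 4.
From 3 via λ: add 1.
No new states can be added; the closed set is {1, 2, 3, 4, 7, 8}.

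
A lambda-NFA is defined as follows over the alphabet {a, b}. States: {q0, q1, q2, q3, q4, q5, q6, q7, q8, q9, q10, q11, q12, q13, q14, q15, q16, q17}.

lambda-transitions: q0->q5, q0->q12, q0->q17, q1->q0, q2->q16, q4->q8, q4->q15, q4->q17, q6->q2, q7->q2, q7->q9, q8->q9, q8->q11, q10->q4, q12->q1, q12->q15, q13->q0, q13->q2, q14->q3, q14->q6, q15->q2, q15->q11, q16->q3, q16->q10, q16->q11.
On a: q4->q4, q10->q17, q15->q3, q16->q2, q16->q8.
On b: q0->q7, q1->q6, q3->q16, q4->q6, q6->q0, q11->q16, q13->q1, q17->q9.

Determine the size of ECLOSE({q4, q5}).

Start with {q4, q5}.
From q4 via lambda: add q8, q15, q17.
From q8 via lambda: add q9, q11.
From q15 via lambda: add q2.
From q2 via lambda: add q16.
From q16 via lambda: add q3, q10.
lambda-closure = {q2, q3, q4, q5, q8, q9, q10, q11, q15, q16, q17}, which has 11 states.

11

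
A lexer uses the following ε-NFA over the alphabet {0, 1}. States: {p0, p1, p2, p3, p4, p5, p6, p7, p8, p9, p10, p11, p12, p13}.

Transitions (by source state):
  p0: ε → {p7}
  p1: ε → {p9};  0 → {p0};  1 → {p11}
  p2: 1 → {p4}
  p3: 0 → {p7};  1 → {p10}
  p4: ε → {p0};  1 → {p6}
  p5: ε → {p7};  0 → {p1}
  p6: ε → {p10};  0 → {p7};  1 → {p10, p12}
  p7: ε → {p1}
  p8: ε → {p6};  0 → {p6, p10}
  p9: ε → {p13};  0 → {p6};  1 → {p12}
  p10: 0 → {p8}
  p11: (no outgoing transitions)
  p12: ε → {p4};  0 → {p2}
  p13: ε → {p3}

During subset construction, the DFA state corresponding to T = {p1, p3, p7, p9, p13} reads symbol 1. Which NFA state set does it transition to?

p1 on 1 → {p11}.
p3 on 1 → {p10}.
p9 on 1 → {p12}.
No 1-transition from p7, p13.
Union after reading 1: {p10, p11, p12}.
Now take the ε-closure:
From p12 via ε: add p4.
From p4 via ε: add p0.
From p0 via ε: add p7.
From p7 via ε: add p1.
From p1 via ε: add p9.
From p9 via ε: add p13.
From p13 via ε: add p3.
No new states can be added; the closed set is {p0, p1, p3, p4, p7, p9, p10, p11, p12, p13}.

{p0, p1, p3, p4, p7, p9, p10, p11, p12, p13}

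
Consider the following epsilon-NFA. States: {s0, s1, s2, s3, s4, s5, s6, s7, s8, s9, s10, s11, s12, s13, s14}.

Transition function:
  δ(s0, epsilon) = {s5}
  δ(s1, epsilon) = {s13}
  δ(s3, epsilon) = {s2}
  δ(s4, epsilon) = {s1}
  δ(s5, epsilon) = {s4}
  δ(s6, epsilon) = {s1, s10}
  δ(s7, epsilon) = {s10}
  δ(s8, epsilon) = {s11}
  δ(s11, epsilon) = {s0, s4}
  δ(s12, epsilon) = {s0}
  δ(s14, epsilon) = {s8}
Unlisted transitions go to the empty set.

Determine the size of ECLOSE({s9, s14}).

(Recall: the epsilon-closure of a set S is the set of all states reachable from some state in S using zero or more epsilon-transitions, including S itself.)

9

Start with {s9, s14}.
From s14 via epsilon: add s8.
From s8 via epsilon: add s11.
From s11 via epsilon: add s0, s4.
From s0 via epsilon: add s5.
From s4 via epsilon: add s1.
From s1 via epsilon: add s13.
epsilon-closure = {s0, s1, s4, s5, s8, s9, s11, s13, s14}, which has 9 states.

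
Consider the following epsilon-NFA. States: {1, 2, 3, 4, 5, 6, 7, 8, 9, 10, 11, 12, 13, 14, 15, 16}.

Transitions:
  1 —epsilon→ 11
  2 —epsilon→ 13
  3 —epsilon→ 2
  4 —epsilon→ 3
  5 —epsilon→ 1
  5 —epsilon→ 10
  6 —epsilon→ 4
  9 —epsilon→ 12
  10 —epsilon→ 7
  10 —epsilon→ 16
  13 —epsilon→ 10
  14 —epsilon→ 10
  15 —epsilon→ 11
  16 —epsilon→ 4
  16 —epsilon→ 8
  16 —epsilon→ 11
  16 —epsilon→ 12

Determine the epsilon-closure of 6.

{2, 3, 4, 6, 7, 8, 10, 11, 12, 13, 16}

Start with {6}.
From 6 via epsilon: add 4.
From 4 via epsilon: add 3.
From 3 via epsilon: add 2.
From 2 via epsilon: add 13.
From 13 via epsilon: add 10.
From 10 via epsilon: add 7, 16.
From 16 via epsilon: add 8, 11, 12.
No new states can be added; the closed set is {2, 3, 4, 6, 7, 8, 10, 11, 12, 13, 16}.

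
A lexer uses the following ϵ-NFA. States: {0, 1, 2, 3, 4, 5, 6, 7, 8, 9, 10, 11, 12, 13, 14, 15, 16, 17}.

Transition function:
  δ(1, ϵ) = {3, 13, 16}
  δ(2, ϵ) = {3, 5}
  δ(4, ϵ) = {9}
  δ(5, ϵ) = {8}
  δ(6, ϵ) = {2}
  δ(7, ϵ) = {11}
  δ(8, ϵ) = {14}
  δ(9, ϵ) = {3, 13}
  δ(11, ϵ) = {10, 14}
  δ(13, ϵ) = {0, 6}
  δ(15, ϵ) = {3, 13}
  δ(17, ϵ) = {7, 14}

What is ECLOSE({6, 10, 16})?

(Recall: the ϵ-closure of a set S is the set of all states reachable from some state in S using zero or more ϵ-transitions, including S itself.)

{2, 3, 5, 6, 8, 10, 14, 16}

Start with {6, 10, 16}.
From 6 via ϵ: add 2.
From 2 via ϵ: add 3, 5.
From 5 via ϵ: add 8.
From 8 via ϵ: add 14.
No new states can be added; the closed set is {2, 3, 5, 6, 8, 10, 14, 16}.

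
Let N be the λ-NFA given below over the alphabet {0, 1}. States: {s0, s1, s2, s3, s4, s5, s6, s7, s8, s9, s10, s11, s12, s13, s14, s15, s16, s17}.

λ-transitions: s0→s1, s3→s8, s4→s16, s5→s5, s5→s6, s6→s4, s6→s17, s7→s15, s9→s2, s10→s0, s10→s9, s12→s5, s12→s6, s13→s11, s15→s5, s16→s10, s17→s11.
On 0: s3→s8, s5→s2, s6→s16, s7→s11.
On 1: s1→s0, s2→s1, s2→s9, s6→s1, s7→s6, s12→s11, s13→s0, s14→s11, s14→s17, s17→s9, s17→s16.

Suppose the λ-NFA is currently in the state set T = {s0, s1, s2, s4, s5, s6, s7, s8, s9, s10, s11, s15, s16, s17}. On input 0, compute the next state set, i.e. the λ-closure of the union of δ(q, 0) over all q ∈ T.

s5 on 0 → {s2}.
s6 on 0 → {s16}.
s7 on 0 → {s11}.
No 0-transition from s0, s1, s2, s4, s8, s9, s10, s11, s15, s16, s17.
Union after reading 0: {s2, s11, s16}.
Now take the λ-closure:
From s16 via λ: add s10.
From s10 via λ: add s0, s9.
From s0 via λ: add s1.
No new states can be added; the closed set is {s0, s1, s2, s9, s10, s11, s16}.

{s0, s1, s2, s9, s10, s11, s16}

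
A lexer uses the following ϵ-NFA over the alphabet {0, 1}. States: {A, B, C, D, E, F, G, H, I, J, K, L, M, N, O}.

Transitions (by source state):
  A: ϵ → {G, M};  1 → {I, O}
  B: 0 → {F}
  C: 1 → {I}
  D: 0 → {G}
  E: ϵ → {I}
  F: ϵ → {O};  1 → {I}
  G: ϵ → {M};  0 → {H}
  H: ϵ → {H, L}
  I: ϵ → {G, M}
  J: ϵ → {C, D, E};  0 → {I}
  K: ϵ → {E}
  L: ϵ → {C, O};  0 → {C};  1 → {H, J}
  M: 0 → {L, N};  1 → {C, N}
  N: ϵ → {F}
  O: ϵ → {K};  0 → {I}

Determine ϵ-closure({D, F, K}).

{D, E, F, G, I, K, M, O}

Start with {D, F, K}.
From F via ϵ: add O.
From K via ϵ: add E.
From E via ϵ: add I.
From I via ϵ: add G, M.
No new states can be added; the closed set is {D, E, F, G, I, K, M, O}.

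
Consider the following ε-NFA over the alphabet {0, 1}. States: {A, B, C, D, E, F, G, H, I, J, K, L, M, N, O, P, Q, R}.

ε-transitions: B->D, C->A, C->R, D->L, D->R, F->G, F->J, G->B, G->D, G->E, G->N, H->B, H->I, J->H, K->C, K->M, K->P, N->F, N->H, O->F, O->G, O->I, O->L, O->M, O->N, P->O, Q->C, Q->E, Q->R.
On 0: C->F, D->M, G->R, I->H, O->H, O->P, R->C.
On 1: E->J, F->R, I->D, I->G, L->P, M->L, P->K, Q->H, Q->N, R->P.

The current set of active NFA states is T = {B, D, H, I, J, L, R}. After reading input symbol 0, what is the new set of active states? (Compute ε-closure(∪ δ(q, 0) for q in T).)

{A, B, C, D, H, I, L, M, R}

D on 0 → {M}.
I on 0 → {H}.
R on 0 → {C}.
No 0-transition from B, H, J, L.
Union after reading 0: {C, H, M}.
Now take the ε-closure:
From C via ε: add A, R.
From H via ε: add B, I.
From B via ε: add D.
From D via ε: add L.
No new states can be added; the closed set is {A, B, C, D, H, I, L, M, R}.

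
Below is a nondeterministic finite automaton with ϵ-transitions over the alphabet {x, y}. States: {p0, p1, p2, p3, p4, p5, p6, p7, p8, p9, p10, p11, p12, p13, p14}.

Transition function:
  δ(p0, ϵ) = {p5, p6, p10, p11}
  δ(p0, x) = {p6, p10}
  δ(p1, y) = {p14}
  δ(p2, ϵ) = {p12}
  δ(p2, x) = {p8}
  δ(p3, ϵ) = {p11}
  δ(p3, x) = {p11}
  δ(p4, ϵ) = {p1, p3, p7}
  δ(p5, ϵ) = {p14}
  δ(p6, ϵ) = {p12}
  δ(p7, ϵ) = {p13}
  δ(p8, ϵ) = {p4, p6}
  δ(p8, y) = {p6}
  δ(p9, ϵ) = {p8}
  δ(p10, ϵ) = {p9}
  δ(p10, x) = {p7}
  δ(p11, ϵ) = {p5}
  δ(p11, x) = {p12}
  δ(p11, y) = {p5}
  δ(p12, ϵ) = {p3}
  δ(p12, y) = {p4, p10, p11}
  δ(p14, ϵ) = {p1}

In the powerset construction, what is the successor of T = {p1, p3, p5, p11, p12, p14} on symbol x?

p3 on x → {p11}.
p11 on x → {p12}.
No x-transition from p1, p5, p12, p14.
Union after reading x: {p11, p12}.
Now take the ϵ-closure:
From p11 via ϵ: add p5.
From p12 via ϵ: add p3.
From p5 via ϵ: add p14.
From p14 via ϵ: add p1.
No new states can be added; the closed set is {p1, p3, p5, p11, p12, p14}.

{p1, p3, p5, p11, p12, p14}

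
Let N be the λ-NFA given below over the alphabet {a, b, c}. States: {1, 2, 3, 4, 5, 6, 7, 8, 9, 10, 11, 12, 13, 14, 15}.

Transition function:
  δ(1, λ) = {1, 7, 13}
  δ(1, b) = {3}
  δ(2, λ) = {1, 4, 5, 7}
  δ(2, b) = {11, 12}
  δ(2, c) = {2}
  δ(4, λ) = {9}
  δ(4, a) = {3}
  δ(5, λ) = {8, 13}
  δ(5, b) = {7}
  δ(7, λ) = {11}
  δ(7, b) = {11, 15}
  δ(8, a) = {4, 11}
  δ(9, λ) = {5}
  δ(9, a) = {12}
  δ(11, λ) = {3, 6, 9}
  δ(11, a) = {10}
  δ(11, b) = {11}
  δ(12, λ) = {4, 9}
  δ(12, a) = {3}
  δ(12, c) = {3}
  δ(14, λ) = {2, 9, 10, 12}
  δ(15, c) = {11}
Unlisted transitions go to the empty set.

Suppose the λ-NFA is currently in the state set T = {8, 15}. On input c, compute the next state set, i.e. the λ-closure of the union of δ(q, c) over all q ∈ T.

{3, 5, 6, 8, 9, 11, 13}

15 on c → {11}.
No c-transition from 8.
Union after reading c: {11}.
Now take the λ-closure:
From 11 via λ: add 3, 6, 9.
From 9 via λ: add 5.
From 5 via λ: add 8, 13.
No new states can be added; the closed set is {3, 5, 6, 8, 9, 11, 13}.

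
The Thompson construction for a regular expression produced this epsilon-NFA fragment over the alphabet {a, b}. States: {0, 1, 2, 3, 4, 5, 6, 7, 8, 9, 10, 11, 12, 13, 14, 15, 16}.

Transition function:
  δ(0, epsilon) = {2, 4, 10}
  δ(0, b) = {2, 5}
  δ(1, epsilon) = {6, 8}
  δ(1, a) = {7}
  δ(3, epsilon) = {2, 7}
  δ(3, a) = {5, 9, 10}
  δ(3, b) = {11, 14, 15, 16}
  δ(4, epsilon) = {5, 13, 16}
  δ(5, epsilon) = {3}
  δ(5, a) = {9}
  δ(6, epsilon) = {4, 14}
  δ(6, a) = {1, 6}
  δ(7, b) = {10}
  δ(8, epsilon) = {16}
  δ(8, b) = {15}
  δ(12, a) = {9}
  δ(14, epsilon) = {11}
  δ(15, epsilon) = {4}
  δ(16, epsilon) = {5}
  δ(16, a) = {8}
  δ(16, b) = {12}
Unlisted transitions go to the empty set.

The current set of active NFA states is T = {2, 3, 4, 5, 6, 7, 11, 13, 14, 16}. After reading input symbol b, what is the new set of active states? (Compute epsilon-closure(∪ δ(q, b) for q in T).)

3 on b → {11, 14, 15, 16}.
7 on b → {10}.
16 on b → {12}.
No b-transition from 2, 4, 5, 6, 11, 13, 14.
Union after reading b: {10, 11, 12, 14, 15, 16}.
Now take the epsilon-closure:
From 15 via epsilon: add 4.
From 16 via epsilon: add 5.
From 4 via epsilon: add 13.
From 5 via epsilon: add 3.
From 3 via epsilon: add 2, 7.
No new states can be added; the closed set is {2, 3, 4, 5, 7, 10, 11, 12, 13, 14, 15, 16}.

{2, 3, 4, 5, 7, 10, 11, 12, 13, 14, 15, 16}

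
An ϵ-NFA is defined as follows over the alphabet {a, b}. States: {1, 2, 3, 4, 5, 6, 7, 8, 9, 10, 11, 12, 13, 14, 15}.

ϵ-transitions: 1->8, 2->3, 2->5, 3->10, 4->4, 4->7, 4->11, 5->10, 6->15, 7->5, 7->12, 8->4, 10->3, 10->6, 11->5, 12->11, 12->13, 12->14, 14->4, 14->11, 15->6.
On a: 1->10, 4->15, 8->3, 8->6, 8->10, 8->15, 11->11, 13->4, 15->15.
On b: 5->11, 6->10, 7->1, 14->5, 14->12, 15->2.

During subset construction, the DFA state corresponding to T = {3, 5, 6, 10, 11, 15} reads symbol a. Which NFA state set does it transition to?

11 on a → {11}.
15 on a → {15}.
No a-transition from 3, 5, 6, 10.
Union after reading a: {11, 15}.
Now take the ϵ-closure:
From 11 via ϵ: add 5.
From 15 via ϵ: add 6.
From 5 via ϵ: add 10.
From 10 via ϵ: add 3.
No new states can be added; the closed set is {3, 5, 6, 10, 11, 15}.

{3, 5, 6, 10, 11, 15}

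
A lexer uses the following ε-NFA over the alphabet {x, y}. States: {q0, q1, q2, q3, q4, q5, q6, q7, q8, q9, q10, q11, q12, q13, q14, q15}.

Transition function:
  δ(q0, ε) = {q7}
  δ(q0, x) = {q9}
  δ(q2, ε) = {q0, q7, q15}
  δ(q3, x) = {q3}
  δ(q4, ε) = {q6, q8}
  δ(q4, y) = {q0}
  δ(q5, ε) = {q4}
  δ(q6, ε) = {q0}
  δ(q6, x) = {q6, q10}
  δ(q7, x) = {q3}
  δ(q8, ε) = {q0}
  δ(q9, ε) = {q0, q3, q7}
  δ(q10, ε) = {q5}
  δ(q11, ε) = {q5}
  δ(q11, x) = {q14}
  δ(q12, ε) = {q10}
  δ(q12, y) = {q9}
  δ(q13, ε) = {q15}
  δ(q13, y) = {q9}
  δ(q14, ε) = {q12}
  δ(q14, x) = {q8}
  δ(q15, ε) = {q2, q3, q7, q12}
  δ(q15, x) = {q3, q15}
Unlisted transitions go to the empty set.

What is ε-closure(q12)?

{q0, q4, q5, q6, q7, q8, q10, q12}

Start with {q12}.
From q12 via ε: add q10.
From q10 via ε: add q5.
From q5 via ε: add q4.
From q4 via ε: add q6, q8.
From q6 via ε: add q0.
From q0 via ε: add q7.
No new states can be added; the closed set is {q0, q4, q5, q6, q7, q8, q10, q12}.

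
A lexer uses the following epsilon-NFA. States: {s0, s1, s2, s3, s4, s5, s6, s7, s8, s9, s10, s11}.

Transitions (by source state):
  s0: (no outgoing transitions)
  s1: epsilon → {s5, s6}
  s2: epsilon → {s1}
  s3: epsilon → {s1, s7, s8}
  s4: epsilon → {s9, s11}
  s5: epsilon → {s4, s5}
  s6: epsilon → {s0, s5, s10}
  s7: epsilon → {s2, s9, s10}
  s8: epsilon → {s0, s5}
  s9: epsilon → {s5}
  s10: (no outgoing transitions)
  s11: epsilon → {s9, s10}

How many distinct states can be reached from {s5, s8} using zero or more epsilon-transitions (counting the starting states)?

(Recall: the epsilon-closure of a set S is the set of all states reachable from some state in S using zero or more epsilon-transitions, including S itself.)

Start with {s5, s8}.
From s5 via epsilon: add s4.
From s8 via epsilon: add s0.
From s4 via epsilon: add s9, s11.
From s11 via epsilon: add s10.
epsilon-closure = {s0, s4, s5, s8, s9, s10, s11}, which has 7 states.

7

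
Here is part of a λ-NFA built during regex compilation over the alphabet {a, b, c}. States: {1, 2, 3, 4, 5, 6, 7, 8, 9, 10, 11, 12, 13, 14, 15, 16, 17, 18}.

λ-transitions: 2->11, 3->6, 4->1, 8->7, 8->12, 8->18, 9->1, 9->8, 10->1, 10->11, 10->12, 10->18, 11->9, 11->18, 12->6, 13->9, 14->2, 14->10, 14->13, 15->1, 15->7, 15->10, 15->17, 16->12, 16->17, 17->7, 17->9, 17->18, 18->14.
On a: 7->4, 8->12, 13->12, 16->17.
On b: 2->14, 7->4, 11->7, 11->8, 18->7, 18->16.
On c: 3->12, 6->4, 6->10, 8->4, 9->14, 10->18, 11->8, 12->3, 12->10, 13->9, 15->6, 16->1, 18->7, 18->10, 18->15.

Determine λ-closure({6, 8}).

{1, 2, 6, 7, 8, 9, 10, 11, 12, 13, 14, 18}

Start with {6, 8}.
From 8 via λ: add 7, 12, 18.
From 18 via λ: add 14.
From 14 via λ: add 2, 10, 13.
From 2 via λ: add 11.
From 10 via λ: add 1.
From 13 via λ: add 9.
No new states can be added; the closed set is {1, 2, 6, 7, 8, 9, 10, 11, 12, 13, 14, 18}.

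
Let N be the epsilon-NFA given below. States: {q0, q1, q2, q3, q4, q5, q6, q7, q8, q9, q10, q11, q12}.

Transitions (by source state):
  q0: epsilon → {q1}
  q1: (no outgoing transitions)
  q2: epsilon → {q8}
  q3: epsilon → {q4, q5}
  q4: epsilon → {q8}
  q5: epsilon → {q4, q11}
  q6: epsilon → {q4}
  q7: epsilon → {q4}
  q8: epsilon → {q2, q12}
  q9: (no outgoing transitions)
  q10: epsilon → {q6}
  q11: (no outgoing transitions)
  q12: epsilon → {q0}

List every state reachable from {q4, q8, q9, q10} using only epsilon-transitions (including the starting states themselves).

{q0, q1, q2, q4, q6, q8, q9, q10, q12}

Start with {q4, q8, q9, q10}.
From q8 via epsilon: add q2, q12.
From q10 via epsilon: add q6.
From q12 via epsilon: add q0.
From q0 via epsilon: add q1.
No new states can be added; the closed set is {q0, q1, q2, q4, q6, q8, q9, q10, q12}.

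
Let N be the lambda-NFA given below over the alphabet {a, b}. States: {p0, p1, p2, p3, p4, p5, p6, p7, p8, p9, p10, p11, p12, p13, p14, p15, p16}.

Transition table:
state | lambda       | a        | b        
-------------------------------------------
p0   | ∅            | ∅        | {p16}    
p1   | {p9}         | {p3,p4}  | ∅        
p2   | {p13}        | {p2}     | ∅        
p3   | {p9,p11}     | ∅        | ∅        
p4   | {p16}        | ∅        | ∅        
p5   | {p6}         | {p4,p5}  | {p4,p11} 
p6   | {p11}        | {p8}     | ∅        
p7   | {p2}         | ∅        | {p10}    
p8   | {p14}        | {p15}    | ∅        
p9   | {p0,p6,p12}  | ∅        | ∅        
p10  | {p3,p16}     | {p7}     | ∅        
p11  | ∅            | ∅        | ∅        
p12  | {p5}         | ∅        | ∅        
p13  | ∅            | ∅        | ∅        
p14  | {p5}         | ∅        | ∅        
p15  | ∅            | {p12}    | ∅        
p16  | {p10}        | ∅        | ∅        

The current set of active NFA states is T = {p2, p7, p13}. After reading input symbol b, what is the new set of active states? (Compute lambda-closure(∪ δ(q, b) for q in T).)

{p0, p3, p5, p6, p9, p10, p11, p12, p16}

p7 on b → {p10}.
No b-transition from p2, p13.
Union after reading b: {p10}.
Now take the lambda-closure:
From p10 via lambda: add p3, p16.
From p3 via lambda: add p9, p11.
From p9 via lambda: add p0, p6, p12.
From p12 via lambda: add p5.
No new states can be added; the closed set is {p0, p3, p5, p6, p9, p10, p11, p12, p16}.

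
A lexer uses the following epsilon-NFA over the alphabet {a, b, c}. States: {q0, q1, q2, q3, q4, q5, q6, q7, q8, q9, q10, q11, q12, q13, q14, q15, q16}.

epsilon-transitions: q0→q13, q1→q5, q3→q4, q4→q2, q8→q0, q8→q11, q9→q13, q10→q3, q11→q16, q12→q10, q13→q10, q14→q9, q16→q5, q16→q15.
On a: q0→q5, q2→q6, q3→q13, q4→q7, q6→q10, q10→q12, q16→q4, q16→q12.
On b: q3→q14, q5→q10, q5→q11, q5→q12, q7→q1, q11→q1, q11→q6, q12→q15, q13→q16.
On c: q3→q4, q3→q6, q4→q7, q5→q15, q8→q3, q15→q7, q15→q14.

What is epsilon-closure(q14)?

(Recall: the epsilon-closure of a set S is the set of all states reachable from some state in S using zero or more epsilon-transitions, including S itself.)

Start with {q14}.
From q14 via epsilon: add q9.
From q9 via epsilon: add q13.
From q13 via epsilon: add q10.
From q10 via epsilon: add q3.
From q3 via epsilon: add q4.
From q4 via epsilon: add q2.
No new states can be added; the closed set is {q2, q3, q4, q9, q10, q13, q14}.

{q2, q3, q4, q9, q10, q13, q14}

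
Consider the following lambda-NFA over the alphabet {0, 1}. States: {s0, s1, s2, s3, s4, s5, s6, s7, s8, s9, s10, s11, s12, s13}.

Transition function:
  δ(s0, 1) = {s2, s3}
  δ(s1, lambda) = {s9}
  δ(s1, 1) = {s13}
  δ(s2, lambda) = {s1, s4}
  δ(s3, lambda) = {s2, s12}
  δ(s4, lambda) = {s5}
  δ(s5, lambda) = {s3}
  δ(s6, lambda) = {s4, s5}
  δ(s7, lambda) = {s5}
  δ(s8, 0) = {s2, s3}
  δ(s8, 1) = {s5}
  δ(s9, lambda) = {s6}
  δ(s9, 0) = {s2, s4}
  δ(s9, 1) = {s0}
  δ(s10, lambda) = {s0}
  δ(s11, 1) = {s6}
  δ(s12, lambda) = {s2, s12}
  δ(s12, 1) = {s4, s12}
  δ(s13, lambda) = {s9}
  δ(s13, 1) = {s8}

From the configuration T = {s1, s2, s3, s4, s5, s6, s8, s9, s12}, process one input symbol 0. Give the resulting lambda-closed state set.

{s1, s2, s3, s4, s5, s6, s9, s12}

s8 on 0 → {s2, s3}.
s9 on 0 → {s2, s4}.
No 0-transition from s1, s2, s3, s4, s5, s6, s12.
Union after reading 0: {s2, s3, s4}.
Now take the lambda-closure:
From s2 via lambda: add s1.
From s3 via lambda: add s12.
From s4 via lambda: add s5.
From s1 via lambda: add s9.
From s9 via lambda: add s6.
No new states can be added; the closed set is {s1, s2, s3, s4, s5, s6, s9, s12}.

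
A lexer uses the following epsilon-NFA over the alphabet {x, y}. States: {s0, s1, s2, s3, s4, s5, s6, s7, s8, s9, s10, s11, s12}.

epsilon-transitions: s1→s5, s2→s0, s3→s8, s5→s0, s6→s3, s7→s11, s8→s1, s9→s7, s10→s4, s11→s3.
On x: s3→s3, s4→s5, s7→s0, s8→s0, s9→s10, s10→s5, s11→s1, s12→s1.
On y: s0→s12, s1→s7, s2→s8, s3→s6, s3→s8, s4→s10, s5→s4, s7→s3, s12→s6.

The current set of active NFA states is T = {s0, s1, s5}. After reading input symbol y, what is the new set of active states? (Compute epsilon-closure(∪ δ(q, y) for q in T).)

s0 on y → {s12}.
s1 on y → {s7}.
s5 on y → {s4}.
Union after reading y: {s4, s7, s12}.
Now take the epsilon-closure:
From s7 via epsilon: add s11.
From s11 via epsilon: add s3.
From s3 via epsilon: add s8.
From s8 via epsilon: add s1.
From s1 via epsilon: add s5.
From s5 via epsilon: add s0.
No new states can be added; the closed set is {s0, s1, s3, s4, s5, s7, s8, s11, s12}.

{s0, s1, s3, s4, s5, s7, s8, s11, s12}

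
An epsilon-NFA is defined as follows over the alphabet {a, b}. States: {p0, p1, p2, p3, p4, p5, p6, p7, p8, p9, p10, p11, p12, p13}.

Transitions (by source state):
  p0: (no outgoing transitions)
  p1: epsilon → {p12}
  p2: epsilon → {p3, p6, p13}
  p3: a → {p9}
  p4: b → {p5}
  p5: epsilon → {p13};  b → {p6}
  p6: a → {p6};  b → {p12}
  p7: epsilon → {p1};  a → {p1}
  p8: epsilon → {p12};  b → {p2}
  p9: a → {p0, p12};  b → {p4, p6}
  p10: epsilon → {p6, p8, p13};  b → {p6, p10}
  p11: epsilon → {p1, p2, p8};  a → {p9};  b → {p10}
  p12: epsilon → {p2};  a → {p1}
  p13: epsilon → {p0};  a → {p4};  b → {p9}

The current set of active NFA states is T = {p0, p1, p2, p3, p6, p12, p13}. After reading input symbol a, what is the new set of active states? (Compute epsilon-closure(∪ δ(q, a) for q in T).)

{p0, p1, p2, p3, p4, p6, p9, p12, p13}

p3 on a → {p9}.
p6 on a → {p6}.
p12 on a → {p1}.
p13 on a → {p4}.
No a-transition from p0, p1, p2.
Union after reading a: {p1, p4, p6, p9}.
Now take the epsilon-closure:
From p1 via epsilon: add p12.
From p12 via epsilon: add p2.
From p2 via epsilon: add p3, p13.
From p13 via epsilon: add p0.
No new states can be added; the closed set is {p0, p1, p2, p3, p4, p6, p9, p12, p13}.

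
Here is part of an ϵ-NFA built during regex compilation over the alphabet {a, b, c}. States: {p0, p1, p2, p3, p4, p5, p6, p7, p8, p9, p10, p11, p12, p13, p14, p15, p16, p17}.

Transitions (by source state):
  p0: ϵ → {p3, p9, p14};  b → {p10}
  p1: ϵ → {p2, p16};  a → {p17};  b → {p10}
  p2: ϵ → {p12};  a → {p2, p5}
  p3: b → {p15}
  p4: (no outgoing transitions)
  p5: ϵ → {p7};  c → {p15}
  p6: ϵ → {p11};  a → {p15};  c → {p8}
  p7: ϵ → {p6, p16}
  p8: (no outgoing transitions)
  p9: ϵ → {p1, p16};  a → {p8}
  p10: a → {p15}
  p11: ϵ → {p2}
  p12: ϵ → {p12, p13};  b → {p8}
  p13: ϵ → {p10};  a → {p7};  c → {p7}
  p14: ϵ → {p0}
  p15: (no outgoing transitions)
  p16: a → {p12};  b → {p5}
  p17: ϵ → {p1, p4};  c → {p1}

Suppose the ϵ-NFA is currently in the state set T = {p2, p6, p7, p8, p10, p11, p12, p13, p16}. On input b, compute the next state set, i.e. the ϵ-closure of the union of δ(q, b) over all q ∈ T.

p12 on b → {p8}.
p16 on b → {p5}.
No b-transition from p2, p6, p7, p8, p10, p11, p13.
Union after reading b: {p5, p8}.
Now take the ϵ-closure:
From p5 via ϵ: add p7.
From p7 via ϵ: add p6, p16.
From p6 via ϵ: add p11.
From p11 via ϵ: add p2.
From p2 via ϵ: add p12.
From p12 via ϵ: add p13.
From p13 via ϵ: add p10.
No new states can be added; the closed set is {p2, p5, p6, p7, p8, p10, p11, p12, p13, p16}.

{p2, p5, p6, p7, p8, p10, p11, p12, p13, p16}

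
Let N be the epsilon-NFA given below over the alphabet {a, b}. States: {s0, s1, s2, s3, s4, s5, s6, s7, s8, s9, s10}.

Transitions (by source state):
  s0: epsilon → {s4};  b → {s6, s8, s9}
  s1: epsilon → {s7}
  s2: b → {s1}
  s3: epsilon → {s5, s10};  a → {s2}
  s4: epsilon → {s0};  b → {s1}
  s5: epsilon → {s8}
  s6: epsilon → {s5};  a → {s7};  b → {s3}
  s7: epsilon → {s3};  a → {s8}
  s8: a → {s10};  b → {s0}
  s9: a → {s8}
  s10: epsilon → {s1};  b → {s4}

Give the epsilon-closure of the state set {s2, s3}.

Start with {s2, s3}.
From s3 via epsilon: add s5, s10.
From s5 via epsilon: add s8.
From s10 via epsilon: add s1.
From s1 via epsilon: add s7.
No new states can be added; the closed set is {s1, s2, s3, s5, s7, s8, s10}.

{s1, s2, s3, s5, s7, s8, s10}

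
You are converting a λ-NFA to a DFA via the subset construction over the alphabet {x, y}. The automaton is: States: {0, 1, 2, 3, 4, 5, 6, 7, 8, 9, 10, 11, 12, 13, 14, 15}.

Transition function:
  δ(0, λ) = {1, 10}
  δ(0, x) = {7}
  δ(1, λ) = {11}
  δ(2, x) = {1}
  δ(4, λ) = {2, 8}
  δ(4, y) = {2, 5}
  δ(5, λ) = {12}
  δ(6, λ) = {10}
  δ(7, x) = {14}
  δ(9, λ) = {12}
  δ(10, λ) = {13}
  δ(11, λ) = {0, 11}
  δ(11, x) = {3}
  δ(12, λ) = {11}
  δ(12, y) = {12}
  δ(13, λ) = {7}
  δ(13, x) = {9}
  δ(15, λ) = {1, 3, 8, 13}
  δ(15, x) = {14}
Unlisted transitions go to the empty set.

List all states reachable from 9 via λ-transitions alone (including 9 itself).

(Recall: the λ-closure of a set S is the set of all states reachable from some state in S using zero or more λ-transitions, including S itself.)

Start with {9}.
From 9 via λ: add 12.
From 12 via λ: add 11.
From 11 via λ: add 0.
From 0 via λ: add 1, 10.
From 10 via λ: add 13.
From 13 via λ: add 7.
No new states can be added; the closed set is {0, 1, 7, 9, 10, 11, 12, 13}.

{0, 1, 7, 9, 10, 11, 12, 13}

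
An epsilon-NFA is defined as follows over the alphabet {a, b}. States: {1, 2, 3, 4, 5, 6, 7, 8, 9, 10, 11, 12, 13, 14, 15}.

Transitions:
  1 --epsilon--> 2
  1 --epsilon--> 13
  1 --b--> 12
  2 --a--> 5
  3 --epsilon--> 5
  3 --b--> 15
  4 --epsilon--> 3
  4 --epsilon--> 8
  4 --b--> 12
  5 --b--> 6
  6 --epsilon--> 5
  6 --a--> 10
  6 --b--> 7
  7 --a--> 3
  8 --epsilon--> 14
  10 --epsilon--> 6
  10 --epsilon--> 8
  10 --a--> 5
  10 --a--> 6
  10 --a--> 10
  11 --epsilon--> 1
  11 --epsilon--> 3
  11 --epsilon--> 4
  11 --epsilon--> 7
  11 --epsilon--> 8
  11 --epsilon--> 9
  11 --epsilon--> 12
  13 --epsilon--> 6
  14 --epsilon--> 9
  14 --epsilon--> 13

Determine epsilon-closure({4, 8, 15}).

{3, 4, 5, 6, 8, 9, 13, 14, 15}

Start with {4, 8, 15}.
From 4 via epsilon: add 3.
From 8 via epsilon: add 14.
From 3 via epsilon: add 5.
From 14 via epsilon: add 9, 13.
From 13 via epsilon: add 6.
No new states can be added; the closed set is {3, 4, 5, 6, 8, 9, 13, 14, 15}.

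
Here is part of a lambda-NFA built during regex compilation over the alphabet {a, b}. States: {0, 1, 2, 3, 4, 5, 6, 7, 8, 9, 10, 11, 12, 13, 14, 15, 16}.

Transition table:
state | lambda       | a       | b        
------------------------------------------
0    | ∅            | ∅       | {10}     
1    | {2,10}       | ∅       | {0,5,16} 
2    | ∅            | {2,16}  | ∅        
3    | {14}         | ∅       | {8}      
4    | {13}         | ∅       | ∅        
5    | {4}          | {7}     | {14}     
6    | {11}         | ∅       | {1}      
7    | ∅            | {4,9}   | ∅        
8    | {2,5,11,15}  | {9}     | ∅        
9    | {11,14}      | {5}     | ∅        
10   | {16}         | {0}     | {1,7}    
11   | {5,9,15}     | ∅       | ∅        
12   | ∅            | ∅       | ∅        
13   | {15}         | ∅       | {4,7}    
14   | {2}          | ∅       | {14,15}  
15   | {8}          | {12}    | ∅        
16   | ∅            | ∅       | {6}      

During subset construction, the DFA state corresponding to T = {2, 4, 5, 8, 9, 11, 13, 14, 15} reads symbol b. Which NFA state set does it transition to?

{2, 4, 5, 7, 8, 9, 11, 13, 14, 15}

5 on b → {14}.
13 on b → {4, 7}.
14 on b → {14, 15}.
No b-transition from 2, 4, 8, 9, 11, 15.
Union after reading b: {4, 7, 14, 15}.
Now take the lambda-closure:
From 4 via lambda: add 13.
From 14 via lambda: add 2.
From 15 via lambda: add 8.
From 8 via lambda: add 5, 11.
From 11 via lambda: add 9.
No new states can be added; the closed set is {2, 4, 5, 7, 8, 9, 11, 13, 14, 15}.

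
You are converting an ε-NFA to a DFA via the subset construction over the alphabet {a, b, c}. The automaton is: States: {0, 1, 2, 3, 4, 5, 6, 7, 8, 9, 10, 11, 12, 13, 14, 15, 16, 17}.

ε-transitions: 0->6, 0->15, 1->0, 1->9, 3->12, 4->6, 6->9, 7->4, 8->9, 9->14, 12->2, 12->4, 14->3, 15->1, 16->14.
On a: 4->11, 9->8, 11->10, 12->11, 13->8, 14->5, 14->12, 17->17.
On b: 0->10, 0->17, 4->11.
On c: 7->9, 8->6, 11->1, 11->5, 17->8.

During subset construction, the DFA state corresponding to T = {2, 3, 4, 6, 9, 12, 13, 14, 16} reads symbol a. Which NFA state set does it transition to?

{2, 3, 4, 5, 6, 8, 9, 11, 12, 14}

4 on a → {11}.
9 on a → {8}.
12 on a → {11}.
13 on a → {8}.
14 on a → {5, 12}.
No a-transition from 2, 3, 6, 16.
Union after reading a: {5, 8, 11, 12}.
Now take the ε-closure:
From 8 via ε: add 9.
From 12 via ε: add 2, 4.
From 4 via ε: add 6.
From 9 via ε: add 14.
From 14 via ε: add 3.
No new states can be added; the closed set is {2, 3, 4, 5, 6, 8, 9, 11, 12, 14}.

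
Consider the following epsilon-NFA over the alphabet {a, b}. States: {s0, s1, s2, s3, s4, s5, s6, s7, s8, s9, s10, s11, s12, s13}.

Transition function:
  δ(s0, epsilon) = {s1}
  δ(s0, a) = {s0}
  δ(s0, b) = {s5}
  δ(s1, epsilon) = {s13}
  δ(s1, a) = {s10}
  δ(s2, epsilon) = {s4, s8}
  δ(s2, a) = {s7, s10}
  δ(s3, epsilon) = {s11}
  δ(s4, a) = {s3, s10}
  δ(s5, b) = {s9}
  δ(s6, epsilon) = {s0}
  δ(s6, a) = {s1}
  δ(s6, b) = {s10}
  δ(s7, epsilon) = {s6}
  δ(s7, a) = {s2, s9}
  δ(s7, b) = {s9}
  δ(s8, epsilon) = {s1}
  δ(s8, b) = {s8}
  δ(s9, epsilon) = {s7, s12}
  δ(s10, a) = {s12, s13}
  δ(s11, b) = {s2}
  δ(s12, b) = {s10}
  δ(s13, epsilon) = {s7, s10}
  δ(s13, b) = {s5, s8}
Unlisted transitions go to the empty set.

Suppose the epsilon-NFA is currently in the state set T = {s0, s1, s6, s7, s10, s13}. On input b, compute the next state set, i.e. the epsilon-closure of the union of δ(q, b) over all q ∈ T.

s0 on b → {s5}.
s6 on b → {s10}.
s7 on b → {s9}.
s13 on b → {s5, s8}.
No b-transition from s1, s10.
Union after reading b: {s5, s8, s9, s10}.
Now take the epsilon-closure:
From s8 via epsilon: add s1.
From s9 via epsilon: add s7, s12.
From s1 via epsilon: add s13.
From s7 via epsilon: add s6.
From s6 via epsilon: add s0.
No new states can be added; the closed set is {s0, s1, s5, s6, s7, s8, s9, s10, s12, s13}.

{s0, s1, s5, s6, s7, s8, s9, s10, s12, s13}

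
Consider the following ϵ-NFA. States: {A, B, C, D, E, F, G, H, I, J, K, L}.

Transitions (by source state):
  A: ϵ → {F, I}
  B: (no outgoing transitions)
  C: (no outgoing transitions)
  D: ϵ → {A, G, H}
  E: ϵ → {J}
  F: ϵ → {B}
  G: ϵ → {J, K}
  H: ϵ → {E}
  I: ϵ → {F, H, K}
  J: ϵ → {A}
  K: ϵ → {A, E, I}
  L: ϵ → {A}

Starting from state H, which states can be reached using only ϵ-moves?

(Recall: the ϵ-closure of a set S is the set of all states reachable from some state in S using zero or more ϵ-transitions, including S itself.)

Start with {H}.
From H via ϵ: add E.
From E via ϵ: add J.
From J via ϵ: add A.
From A via ϵ: add F, I.
From F via ϵ: add B.
From I via ϵ: add K.
No new states can be added; the closed set is {A, B, E, F, H, I, J, K}.

{A, B, E, F, H, I, J, K}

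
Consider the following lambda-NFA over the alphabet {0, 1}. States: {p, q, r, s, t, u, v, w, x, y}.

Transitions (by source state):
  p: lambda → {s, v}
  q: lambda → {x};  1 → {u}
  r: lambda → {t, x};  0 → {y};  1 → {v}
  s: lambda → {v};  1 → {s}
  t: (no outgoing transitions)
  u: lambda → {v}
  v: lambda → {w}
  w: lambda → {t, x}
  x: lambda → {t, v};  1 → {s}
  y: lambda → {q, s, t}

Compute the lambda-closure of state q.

Start with {q}.
From q via lambda: add x.
From x via lambda: add t, v.
From v via lambda: add w.
No new states can be added; the closed set is {q, t, v, w, x}.

{q, t, v, w, x}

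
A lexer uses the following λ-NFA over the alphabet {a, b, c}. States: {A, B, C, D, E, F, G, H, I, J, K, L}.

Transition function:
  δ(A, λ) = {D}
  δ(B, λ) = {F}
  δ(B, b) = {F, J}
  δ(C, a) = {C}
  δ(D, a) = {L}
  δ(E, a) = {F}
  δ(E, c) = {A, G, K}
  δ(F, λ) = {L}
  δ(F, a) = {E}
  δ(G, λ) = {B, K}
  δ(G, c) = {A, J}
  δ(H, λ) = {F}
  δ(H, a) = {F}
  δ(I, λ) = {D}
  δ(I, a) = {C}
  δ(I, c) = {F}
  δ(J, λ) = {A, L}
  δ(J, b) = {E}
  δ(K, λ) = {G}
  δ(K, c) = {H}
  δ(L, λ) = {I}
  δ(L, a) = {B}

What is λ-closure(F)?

{D, F, I, L}

Start with {F}.
From F via λ: add L.
From L via λ: add I.
From I via λ: add D.
No new states can be added; the closed set is {D, F, I, L}.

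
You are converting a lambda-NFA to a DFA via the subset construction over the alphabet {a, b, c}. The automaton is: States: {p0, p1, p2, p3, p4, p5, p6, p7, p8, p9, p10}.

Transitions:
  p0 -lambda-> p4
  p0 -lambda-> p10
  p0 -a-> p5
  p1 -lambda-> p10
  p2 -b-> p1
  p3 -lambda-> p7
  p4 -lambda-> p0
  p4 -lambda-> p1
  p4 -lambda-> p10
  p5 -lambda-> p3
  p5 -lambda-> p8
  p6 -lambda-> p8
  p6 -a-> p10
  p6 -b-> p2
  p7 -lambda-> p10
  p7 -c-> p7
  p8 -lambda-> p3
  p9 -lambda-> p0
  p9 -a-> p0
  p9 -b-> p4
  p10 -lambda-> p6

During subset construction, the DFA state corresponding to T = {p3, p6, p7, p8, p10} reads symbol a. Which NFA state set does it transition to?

{p3, p6, p7, p8, p10}

p6 on a → {p10}.
No a-transition from p3, p7, p8, p10.
Union after reading a: {p10}.
Now take the lambda-closure:
From p10 via lambda: add p6.
From p6 via lambda: add p8.
From p8 via lambda: add p3.
From p3 via lambda: add p7.
No new states can be added; the closed set is {p3, p6, p7, p8, p10}.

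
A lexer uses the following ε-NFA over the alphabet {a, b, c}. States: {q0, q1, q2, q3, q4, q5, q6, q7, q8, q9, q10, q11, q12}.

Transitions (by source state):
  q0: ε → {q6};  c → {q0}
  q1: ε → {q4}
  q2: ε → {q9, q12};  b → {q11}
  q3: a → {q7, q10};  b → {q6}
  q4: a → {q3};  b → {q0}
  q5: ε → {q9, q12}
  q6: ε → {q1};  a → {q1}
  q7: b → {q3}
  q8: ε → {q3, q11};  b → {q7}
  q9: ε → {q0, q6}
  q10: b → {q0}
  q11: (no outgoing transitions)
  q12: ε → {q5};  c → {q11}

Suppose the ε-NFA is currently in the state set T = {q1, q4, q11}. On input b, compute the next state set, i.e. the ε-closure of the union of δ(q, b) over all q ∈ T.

q4 on b → {q0}.
No b-transition from q1, q11.
Union after reading b: {q0}.
Now take the ε-closure:
From q0 via ε: add q6.
From q6 via ε: add q1.
From q1 via ε: add q4.
No new states can be added; the closed set is {q0, q1, q4, q6}.

{q0, q1, q4, q6}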